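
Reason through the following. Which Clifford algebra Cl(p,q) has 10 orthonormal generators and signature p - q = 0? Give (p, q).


We need p + q = 10 and p - q = 0.
Adding: 2p = 10 + 0 = 10, so p = 5.
Then q = 10 - 5 = 5.
(p, q) = (5, 5)


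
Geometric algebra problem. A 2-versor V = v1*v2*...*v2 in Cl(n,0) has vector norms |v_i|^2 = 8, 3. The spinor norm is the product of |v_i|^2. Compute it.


Spinor norm N(V) = |v1|^2 * |v2|^2 * ... * |v2|^2
= 8 * 3
Running product: 8, 24
N(V) = 24


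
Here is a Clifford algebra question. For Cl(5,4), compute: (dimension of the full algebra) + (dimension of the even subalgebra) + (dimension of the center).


n = 5 + 4 = 9
Total dim = 2^9 = 512
Even subalgebra dim = 2^8 = 256
n is odd, so center dim = 2
Sum = 512 + 256 + 2 = 770


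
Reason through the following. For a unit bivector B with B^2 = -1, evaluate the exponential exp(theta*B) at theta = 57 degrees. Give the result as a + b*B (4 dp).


For a unit bivector B with B^2 = -1, the exponential series gives
e^(theta*B) = cos(theta) + sin(theta)*B (the GA analogue of Euler's formula).
theta = 57 degrees = 0.994838 rad
cos(57 deg) = 0.5446
sin(57 deg) = 0.8387
exp(theta*B) = 0.5446 + 0.8387*B


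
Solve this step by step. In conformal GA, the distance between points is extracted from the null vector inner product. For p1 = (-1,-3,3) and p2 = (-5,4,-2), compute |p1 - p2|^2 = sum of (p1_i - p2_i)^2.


p1 - p2 = (4, -7, 5)
|p1 - p2|^2 = 4^2 + (-7)^2 + 5^2
= 16 + 49 + 25
= 90


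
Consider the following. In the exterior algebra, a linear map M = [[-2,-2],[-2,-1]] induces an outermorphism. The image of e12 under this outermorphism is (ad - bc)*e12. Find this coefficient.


The outermorphism of a linear map f sends e1^e2 to f(e1)^f(e2).
f(e1) = -2*e1 - 2*e2
f(e2) = -2*e1 - 1*e2
f(e1) ^ f(e2) = (-2*e1 - 2*e2) ^ (-2*e1 - 1*e2)
= (-2)*(-1)*e12 + (-2)*(-2)*e21
= (2 - 4)*e12
= -2*e12
Coefficient = -2


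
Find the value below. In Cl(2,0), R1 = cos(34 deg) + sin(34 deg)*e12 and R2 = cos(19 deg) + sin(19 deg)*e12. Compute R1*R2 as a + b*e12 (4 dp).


Same-plane rotors commute and their half-angles add:
R1*R2 = cos(a1 + a2) + sin(a1 + a2)*e12.
a1 + a2 = 34 + 19 = 53 deg
cos(53 deg) = 0.6018
sin(53 deg) = 0.7986
R1*R2 = 0.6018 + 0.7986*e12


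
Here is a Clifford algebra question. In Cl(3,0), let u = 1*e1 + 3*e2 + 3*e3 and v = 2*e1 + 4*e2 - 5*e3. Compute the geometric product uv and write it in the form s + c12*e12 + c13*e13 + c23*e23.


In Cl(3,0): e_i^2 = 1, e_ie_j = -e_je_i for i != j.
Scalar part = u . v = 1*2 + 3*4 + 3*(-5)
= 2 + 12 + (-15) = -1
e12 coeff = 1*4 - 3*2 = 4 - 6 = -2
e13 coeff = 1*(-5) - 3*2 = -5 - 6 = -11
e23 coeff = 3*(-5) - 3*4 = -15 - 12 = -27
uv = -1 - 2*e12 - 11*e13 - 27*e23


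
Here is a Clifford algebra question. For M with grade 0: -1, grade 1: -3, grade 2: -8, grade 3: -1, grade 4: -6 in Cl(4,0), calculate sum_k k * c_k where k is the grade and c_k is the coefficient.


Grade-weighted sum = sum of grade_k * coefficient_k
0*(-1) = 0
1*(-3) = -3
2*(-8) = -16
3*(-1) = -3
4*(-6) = -24
Total = 0 + (-3) + (-16) + (-3) + (-24) = -46


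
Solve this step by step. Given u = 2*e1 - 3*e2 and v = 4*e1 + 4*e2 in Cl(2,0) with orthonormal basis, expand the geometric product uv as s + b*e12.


Expand: (2*e1 - 3*e2)(4*e1 + 4*e2)
= 2*4*e1e1 + 2*4*e1e2 + (-3)*4*e2e1 + (-3)*4*e2e2
Using e1^2 = e2^2 = 1, e2e1 = -e1e2:
Scalar part s = 2*4 + (-3)*4 = 8 + (-12) = -4
Bivector part b = 2*4 - (-3)*4 = 8 - (-12) = 20
uv = -4 + 20*e12


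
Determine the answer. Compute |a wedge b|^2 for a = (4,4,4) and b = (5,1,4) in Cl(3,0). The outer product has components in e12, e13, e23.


a wedge b = (a1*b2 - a2*b1)*e12 + (a1*b3 - a3*b1)*e13 + (a2*b3 - a3*b2)*e23
e12 coeff: 4*1 - 4*5 = 4 - 20 = -16
e13 coeff: 4*4 - 4*5 = 16 - 20 = -4
e23 coeff: 4*4 - 4*1 = 16 - 4 = 12
|a wedge b|^2 = (-16)^2 + (-4)^2 + 12^2
= 256 + 16 + 144
= 416


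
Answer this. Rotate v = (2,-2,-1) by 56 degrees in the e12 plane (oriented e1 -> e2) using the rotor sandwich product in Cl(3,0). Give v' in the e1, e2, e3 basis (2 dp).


Rotor R = cos(28deg) - sin(28deg)*e12
Rotation angle theta = 2 * 28 = 56 degrees in the e12 plane (e1 -> e2).
The component perpendicular to the plane (e3) is invariant: v'_3 = v3 = -1.00
cos(56deg) = 0.5592, sin(56deg) = 0.8290
v'_1 = v1*cos(theta) - v2*sin(theta) = 2*0.5592 - (-2)*0.8290 = 2.78
v'_2 = v1*sin(theta) + v2*cos(theta) = 2*0.8290 + (-2)*0.5592 = 0.54
v' = 2.78*e1 + 0.54*e2 - 1.00*e3


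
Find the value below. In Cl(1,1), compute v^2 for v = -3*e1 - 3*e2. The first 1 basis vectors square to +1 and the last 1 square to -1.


v^2 = sum of c_i^2 * e_i^2
Positive signature terms (e_i^2 = +1): (-3)^2 = 9
Negative signature terms (e_j^2 = -1): (-3)^2 = 9
v^2 = 9 - 9 = 0


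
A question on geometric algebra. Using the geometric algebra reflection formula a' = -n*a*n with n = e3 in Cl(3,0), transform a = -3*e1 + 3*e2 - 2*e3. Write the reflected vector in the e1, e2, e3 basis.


Reflection formula: a' = -n*a*n, with n = e3 (unit vector, n^2 = 1).
For reflection through hyperplane perp to e3:
The component along e3 flips sign, others stay.
a = (-3, 3, -2)
a' = (-3, 3, 2)
a' = -3*e1 + 3*e2 + 2*e3


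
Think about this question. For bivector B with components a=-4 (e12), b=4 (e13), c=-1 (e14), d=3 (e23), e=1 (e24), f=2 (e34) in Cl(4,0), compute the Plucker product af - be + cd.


Plucker relation: af - be + cd
a*f = (-4)*2 = -8
b*e = 4*1 = 4
c*d = (-1)*3 = -3
af - be + cd = -8 - 4 + (-3)
= -15


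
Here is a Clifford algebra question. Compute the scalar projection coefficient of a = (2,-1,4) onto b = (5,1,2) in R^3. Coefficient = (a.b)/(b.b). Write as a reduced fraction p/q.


Projection coefficient = (a . b) / (b . b)
a . b = 2*5 + (-1)*1 + 4*2
= 10 + (-1) + 8 = 17
b . b = 5^2 + 1^2 + 2^2
= 25 + 1 + 4 = 30
Coefficient = 17/30
In lowest terms: 17/30


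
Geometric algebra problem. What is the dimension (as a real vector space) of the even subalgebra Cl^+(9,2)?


Even subalgebra dimension = 2^(n-1)
n = 9 + 2 = 11
2^(11 - 1) = 2^10 = 1024
Verification: sum of C(11,k) for even k = 1 + 55 + 330 + 462 + 165 + 11 = 1024
Result = 1024


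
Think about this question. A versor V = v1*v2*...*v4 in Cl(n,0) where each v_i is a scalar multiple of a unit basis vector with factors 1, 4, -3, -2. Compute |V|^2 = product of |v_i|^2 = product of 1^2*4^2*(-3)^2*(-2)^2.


Each vector v_i has |v_i|^2 = s_i^2
Squared scales: 1^2 = 1, 4^2 = 16, (-3)^2 = 9, (-2)^2 = 4
|V|^2 = 1 * 16 * 9 * 4
= 576


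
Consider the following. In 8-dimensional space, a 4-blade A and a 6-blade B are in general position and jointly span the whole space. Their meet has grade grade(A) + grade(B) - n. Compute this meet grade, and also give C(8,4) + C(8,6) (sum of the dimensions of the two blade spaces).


Meet grade = grade(A) + grade(B) - n
= 4 + 6 - 8 = 2
C(8,4) = 70
C(8,6) = 28
dim_A + dim_B = 70 + 28 = 98


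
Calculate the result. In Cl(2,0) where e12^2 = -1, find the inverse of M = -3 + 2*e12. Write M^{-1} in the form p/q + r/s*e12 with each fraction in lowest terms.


M = -3 + 2*e12, where e12^2 = -1.
Since M commutes with its reverse ~M = a - b*e12, M * ~M = a^2 - b^2*e12^2 = a^2 + b^2.
So M^{-1} = ~M / (a^2 + b^2) = (a - b*e12)/(a^2 + b^2).
a^2 + b^2 = 9 + 4 = 13
Scalar part = -3/13 = -3/13
Bivector coeff = -2/13 = -2/13
M^{-1} = -3/13 - 2/13*e12


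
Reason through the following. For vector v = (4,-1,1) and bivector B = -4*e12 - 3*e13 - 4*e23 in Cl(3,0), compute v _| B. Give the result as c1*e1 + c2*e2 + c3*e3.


Left contraction v _| B = <vB>_1 (grade-1 part of the geometric product vB).
Using e1_|e12 = e2, e2_|e12 = -e1, e1_|e13 = e3, e3_|e13 = -e1, e2_|e23 = e3, e3_|e23 = -e2:
e1 coeff: -v2*b12 - v3*b13 = -(-1)*(-4) - (1)*(-3) = -1
e2 coeff: v1*b12 - v3*b23 = (4)*(-4) - (1)*(-4) = -12
e3 coeff: v1*b13 + v2*b23 = (4)*(-3) + (-1)*(-4) = -8
v _| B = -1*e1 - 12*e2 - 8*e3


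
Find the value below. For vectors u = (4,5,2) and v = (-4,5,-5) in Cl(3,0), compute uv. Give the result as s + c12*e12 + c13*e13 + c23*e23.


In Cl(3,0): e_i^2 = 1, e_ie_j = -e_je_i for i != j.
Scalar part = u . v = 4*(-4) + 5*5 + 2*(-5)
= -16 + 25 + (-10) = -1
e12 coeff = 4*5 - 5*(-4) = 20 - (-20) = 40
e13 coeff = 4*(-5) - 2*(-4) = -20 - (-8) = -12
e23 coeff = 5*(-5) - 2*5 = -25 - 10 = -35
uv = -1 + 40*e12 - 12*e13 - 35*e23


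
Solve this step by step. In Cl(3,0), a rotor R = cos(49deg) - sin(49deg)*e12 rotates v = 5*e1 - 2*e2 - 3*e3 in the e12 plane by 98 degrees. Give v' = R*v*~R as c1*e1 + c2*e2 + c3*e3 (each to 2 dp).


Rotor R = cos(49deg) - sin(49deg)*e12
Rotation angle theta = 2 * 49 = 98 degrees in the e12 plane (e1 -> e2).
The component perpendicular to the plane (e3) is invariant: v'_3 = v3 = -3.00
cos(98deg) = -0.1392, sin(98deg) = 0.9903
v'_1 = v1*cos(theta) - v2*sin(theta) = 5*(-0.1392) - (-2)*0.9903 = 1.28
v'_2 = v1*sin(theta) + v2*cos(theta) = 5*0.9903 + (-2)*(-0.1392) = 5.23
v' = 1.28*e1 + 5.23*e2 - 3.00*e3


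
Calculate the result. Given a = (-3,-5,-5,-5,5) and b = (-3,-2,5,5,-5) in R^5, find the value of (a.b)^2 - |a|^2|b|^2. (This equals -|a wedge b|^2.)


a . b = (-3)*(-3) + (-5)*(-2) + (-5)*5 + (-5)*5 + 5*(-5)
= 9 + 10 + (-25) + (-25) + (-25) = -56
|a|^2 = (-3)^2 + (-5)^2 + (-5)^2 + (-5)^2 + 5^2 = 109
|b|^2 = (-3)^2 + (-2)^2 + 5^2 + 5^2 + (-5)^2 = 88
(a.b)^2 = (-56)^2 = 3136
|a|^2 * |b|^2 = 109 * 88 = 9592
Result = 3136 - 9592 = -6456


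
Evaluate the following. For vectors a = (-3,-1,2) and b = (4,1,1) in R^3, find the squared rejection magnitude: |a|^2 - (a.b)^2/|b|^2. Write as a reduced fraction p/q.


|a|^2 = (-3)^2 + (-1)^2 + 2^2 = 14
|b|^2 = 4^2 + 1^2 + 1^2 = 18
a . b = (-3)*4 + (-1)*1 + 2*1 = -11
(a.b)^2 = (-11)^2 = 121
|rej|^2 = 14 - 121/18
= (252 - 121)/18
= 131/18
In lowest terms: 131/18


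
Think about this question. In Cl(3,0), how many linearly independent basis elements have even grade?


Even subalgebra dimension = 2^(n-1)
n = 3 + 0 = 3
2^(3 - 1) = 2^2 = 4
Verification: sum of C(3,k) for even k = 1 + 3 = 4
Result = 4


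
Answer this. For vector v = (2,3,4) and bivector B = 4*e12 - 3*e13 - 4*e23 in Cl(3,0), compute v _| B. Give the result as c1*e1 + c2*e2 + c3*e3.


Left contraction v _| B = <vB>_1 (grade-1 part of the geometric product vB).
Using e1_|e12 = e2, e2_|e12 = -e1, e1_|e13 = e3, e3_|e13 = -e1, e2_|e23 = e3, e3_|e23 = -e2:
e1 coeff: -v2*b12 - v3*b13 = -(3)*(4) - (4)*(-3) = 0
e2 coeff: v1*b12 - v3*b23 = (2)*(4) - (4)*(-4) = 24
e3 coeff: v1*b13 + v2*b23 = (2)*(-3) + (3)*(-4) = -18
v _| B = 0*e1 + 24*e2 - 18*e3


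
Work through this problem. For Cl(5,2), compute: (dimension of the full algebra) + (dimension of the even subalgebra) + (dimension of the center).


n = 5 + 2 = 7
Total dim = 2^7 = 128
Even subalgebra dim = 2^6 = 64
n is odd, so center dim = 2
Sum = 128 + 64 + 2 = 194


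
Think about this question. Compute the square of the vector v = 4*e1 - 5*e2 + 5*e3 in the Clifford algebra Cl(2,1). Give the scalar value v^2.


v^2 = sum of c_i^2 * e_i^2
Positive signature terms (e_i^2 = +1): 4^2 + (-5)^2 = 41
Negative signature terms (e_j^2 = -1): 5^2 = 25
v^2 = 41 - 25 = 16


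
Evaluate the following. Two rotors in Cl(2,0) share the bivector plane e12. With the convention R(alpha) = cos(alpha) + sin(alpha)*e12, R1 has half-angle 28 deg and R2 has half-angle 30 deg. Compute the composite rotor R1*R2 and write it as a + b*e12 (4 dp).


Same-plane rotors commute and their half-angles add:
R1*R2 = cos(a1 + a2) + sin(a1 + a2)*e12.
a1 + a2 = 28 + 30 = 58 deg
cos(58 deg) = 0.5299
sin(58 deg) = 0.8480
R1*R2 = 0.5299 + 0.8480*e12


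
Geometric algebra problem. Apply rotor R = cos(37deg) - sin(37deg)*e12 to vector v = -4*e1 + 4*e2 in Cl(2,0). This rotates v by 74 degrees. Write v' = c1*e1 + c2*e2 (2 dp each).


Rotor R = cos(37deg) - sin(37deg)*e12
Rotation angle theta = 2 * 37 = 74 degrees
v' = R*v*~R rotates v by theta.
cos(74deg) = 0.2756, sin(74deg) = 0.9613
v'_1 = -4*cos(74deg) - 4*sin(74deg)
= -4*0.2756 - 4*0.9613
= -4.95
v'_2 = -4*sin(74deg) + 4*cos(74deg)
= -4*0.9613 + 4*0.2756
= -2.74
v' = -4.95*e1 - 2.74*e2


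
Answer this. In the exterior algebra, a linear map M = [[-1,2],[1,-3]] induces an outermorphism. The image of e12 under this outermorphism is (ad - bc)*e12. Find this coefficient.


The outermorphism of a linear map f sends e1^e2 to f(e1)^f(e2).
f(e1) = -1*e1 + 1*e2
f(e2) = 2*e1 - 3*e2
f(e1) ^ f(e2) = (-1*e1 + 1*e2) ^ (2*e1 - 3*e2)
= (-1)*(-3)*e12 + 1*2*e21
= (3 - 2)*e12
= 1*e12
Coefficient = 1


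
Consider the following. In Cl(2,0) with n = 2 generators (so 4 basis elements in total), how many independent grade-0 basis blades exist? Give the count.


Number of grade-k basis blades in Cl(p,q) with n = p + q is C(n, k).
n = 2 + 0 = 2
C(2, 0) = 2! / (0! * 2!)
= 2 / (1 * 2)
= 1


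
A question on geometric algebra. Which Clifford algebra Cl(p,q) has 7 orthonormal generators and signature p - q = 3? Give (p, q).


We need p + q = 7 and p - q = 3.
Adding: 2p = 7 + 3 = 10, so p = 5.
Then q = 7 - 5 = 2.
(p, q) = (5, 2)


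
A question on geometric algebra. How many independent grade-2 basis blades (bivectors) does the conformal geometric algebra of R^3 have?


The conformal model of R^3 uses Cl(4,1) with m = 3 + 2 = 5 generators.
Number of grade-2 blades = C(m, 2) = C(5, 2)
= 5*4/2 = 10


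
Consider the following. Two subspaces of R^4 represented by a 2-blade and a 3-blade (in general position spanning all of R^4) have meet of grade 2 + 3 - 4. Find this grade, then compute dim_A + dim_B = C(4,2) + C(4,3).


Meet grade = grade(A) + grade(B) - n
= 2 + 3 - 4 = 1
C(4,2) = 6
C(4,3) = 4
dim_A + dim_B = 6 + 4 = 10


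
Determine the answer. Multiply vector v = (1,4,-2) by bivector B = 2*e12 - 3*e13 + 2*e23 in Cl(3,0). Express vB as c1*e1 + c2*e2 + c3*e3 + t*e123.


vB has grade-1 (vector) and grade-3 (trivector) parts: vB = (v _| B) + (v ^ B).
Vector part <vB>_1:
  e1: -v2*b12 - v3*b13 = -(4)*(2) - (-2)*(-3) = -14
  e2: v1*b12 - v3*b23 = (1)*(2) - (-2)*(2) = 6
  e3: v1*b13 + v2*b23 = (1)*(-3) + (4)*(2) = 5
Trivector part <vB>_3:
  e123: v1*b23 - v2*b13 + v3*b12 = (1)*(2) - (4)*(-3) + (-2)*(2) = 10
vB = -14*e1 + 6*e2 + 5*e3 + 10*e123


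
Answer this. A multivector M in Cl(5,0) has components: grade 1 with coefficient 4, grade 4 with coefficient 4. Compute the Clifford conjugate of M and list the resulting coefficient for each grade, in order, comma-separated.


Clifford conjugate sign for grade k: (-1)^(k(k+1)/2)
Grade 1: (-1)^(1*2/2) = (-1)^1 = -1, coeff 4 -> -4
Grade 4: (-1)^(4*5/2) = (-1)^10 = 1, coeff 4 -> 4
Conjugated coefficients: -4, 4


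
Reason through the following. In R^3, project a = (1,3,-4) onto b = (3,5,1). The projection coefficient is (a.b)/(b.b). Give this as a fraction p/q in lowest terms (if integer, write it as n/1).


Projection coefficient = (a . b) / (b . b)
a . b = 1*3 + 3*5 + (-4)*1
= 3 + 15 + (-4) = 14
b . b = 3^2 + 5^2 + 1^2
= 9 + 25 + 1 = 35
Coefficient = 14/35
In lowest terms: 2/5


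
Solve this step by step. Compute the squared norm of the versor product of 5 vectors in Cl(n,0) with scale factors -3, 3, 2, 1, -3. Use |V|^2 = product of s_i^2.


Each vector v_i has |v_i|^2 = s_i^2
Squared scales: (-3)^2 = 9, 3^2 = 9, 2^2 = 4, 1^2 = 1, (-3)^2 = 9
|V|^2 = 9 * 9 * 4 * 1 * 9
= 2916


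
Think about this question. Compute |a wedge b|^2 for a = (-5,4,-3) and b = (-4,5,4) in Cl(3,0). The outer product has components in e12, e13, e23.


a wedge b = (a1*b2 - a2*b1)*e12 + (a1*b3 - a3*b1)*e13 + (a2*b3 - a3*b2)*e23
e12 coeff: (-5)*5 - 4*(-4) = -25 - (-16) = -9
e13 coeff: (-5)*4 - (-3)*(-4) = -20 - 12 = -32
e23 coeff: 4*4 - (-3)*5 = 16 - (-15) = 31
|a wedge b|^2 = (-9)^2 + (-32)^2 + 31^2
= 81 + 1024 + 961
= 2066


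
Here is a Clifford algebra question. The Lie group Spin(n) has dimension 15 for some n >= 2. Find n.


dim Spin(n) = dim so(n) = n(n-1)/2.
Solve n(n-1)/2 = 15, i.e. n^2 - n - 30 = 0.
Discriminant = 1 + 8*15 = 121
n = (1 + sqrt(121))/2 = (1 + 11)/2 = 6


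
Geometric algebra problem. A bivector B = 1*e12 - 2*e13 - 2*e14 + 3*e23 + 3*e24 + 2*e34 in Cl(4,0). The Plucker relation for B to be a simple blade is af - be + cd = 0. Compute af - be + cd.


Plucker relation: af - be + cd
a*f = 1*2 = 2
b*e = (-2)*3 = -6
c*d = (-2)*3 = -6
af - be + cd = 2 - (-6) + (-6)
= 2


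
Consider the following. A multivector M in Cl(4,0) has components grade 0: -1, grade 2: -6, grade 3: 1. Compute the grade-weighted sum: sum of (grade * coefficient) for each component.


Grade-weighted sum = sum of grade_k * coefficient_k
0*(-1) = 0
2*(-6) = -12
3*1 = 3
Total = 0 + (-12) + 3 = -9


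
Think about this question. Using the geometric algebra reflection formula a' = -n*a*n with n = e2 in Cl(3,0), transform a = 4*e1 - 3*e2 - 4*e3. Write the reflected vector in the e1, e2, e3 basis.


Reflection formula: a' = -n*a*n, with n = e2 (unit vector, n^2 = 1).
For reflection through hyperplane perp to e2:
The component along e2 flips sign, others stay.
a = (4, -3, -4)
a' = (4, 3, -4)
a' = 4*e1 + 3*e2 - 4*e3


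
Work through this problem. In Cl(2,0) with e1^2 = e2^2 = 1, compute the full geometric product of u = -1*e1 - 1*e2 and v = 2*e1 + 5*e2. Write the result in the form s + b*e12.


Expand: (-1*e1 - 1*e2)(2*e1 + 5*e2)
= (-1)*2*e1e1 + (-1)*5*e1e2 + (-1)*2*e2e1 + (-1)*5*e2e2
Using e1^2 = e2^2 = 1, e2e1 = -e1e2:
Scalar part s = (-1)*2 + (-1)*5 = -2 + (-5) = -7
Bivector part b = (-1)*5 - (-1)*2 = -5 - (-2) = -3
uv = -7 - 3*e12


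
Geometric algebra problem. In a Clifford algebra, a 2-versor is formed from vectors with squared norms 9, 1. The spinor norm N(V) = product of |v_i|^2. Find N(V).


Spinor norm N(V) = |v1|^2 * |v2|^2 * ... * |v2|^2
= 9 * 1
Running product: 9, 9
N(V) = 9


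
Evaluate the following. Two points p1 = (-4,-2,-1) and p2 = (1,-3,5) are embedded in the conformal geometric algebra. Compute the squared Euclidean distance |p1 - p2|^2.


p1 - p2 = (-5, 1, -6)
|p1 - p2|^2 = (-5)^2 + 1^2 + (-6)^2
= 25 + 1 + 36
= 62


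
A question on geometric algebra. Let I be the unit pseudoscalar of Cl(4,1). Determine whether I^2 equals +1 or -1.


The pseudoscalar I = e1...e_n (product of all n generators) of Cl(p,q) satisfies I^2 = (-1)^(q + n(n-1)/2).
p = 4, q = 1, n = p + q = 5
n(n-1)/2 = 5 * 4 / 2 = 10
Exponent = q + n(n-1)/2 = 1 + 10 = 11
I^2 = (-1)^11 = -1


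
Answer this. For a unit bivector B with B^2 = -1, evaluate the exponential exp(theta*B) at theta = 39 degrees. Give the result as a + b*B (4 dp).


For a unit bivector B with B^2 = -1, the exponential series gives
e^(theta*B) = cos(theta) + sin(theta)*B (the GA analogue of Euler's formula).
theta = 39 degrees = 0.680678 rad
cos(39 deg) = 0.7771
sin(39 deg) = 0.6293
exp(theta*B) = 0.7771 + 0.6293*B


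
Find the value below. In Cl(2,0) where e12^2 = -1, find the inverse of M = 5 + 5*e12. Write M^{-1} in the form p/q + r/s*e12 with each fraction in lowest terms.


M = 5 + 5*e12, where e12^2 = -1.
Since M commutes with its reverse ~M = a - b*e12, M * ~M = a^2 - b^2*e12^2 = a^2 + b^2.
So M^{-1} = ~M / (a^2 + b^2) = (a - b*e12)/(a^2 + b^2).
a^2 + b^2 = 25 + 25 = 50
Scalar part = 5/50 = 1/10
Bivector coeff = -5/50 = -1/10
M^{-1} = 1/10 - 1/10*e12


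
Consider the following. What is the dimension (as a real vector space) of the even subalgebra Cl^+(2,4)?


Even subalgebra dimension = 2^(n-1)
n = 2 + 4 = 6
2^(6 - 1) = 2^5 = 32
Verification: sum of C(6,k) for even k = 1 + 15 + 15 + 1 = 32
Result = 32


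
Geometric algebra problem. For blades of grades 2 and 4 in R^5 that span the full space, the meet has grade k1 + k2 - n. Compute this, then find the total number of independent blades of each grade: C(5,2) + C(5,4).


Meet grade = grade(A) + grade(B) - n
= 2 + 4 - 5 = 1
C(5,2) = 10
C(5,4) = 5
dim_A + dim_B = 10 + 5 = 15


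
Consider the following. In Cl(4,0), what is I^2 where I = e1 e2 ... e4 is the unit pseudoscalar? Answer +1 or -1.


The pseudoscalar I = e1...e_n (product of all n generators) of Cl(p,q) satisfies I^2 = (-1)^(q + n(n-1)/2).
p = 4, q = 0, n = p + q = 4
n(n-1)/2 = 4 * 3 / 2 = 6
Exponent = q + n(n-1)/2 = 0 + 6 = 6
I^2 = (-1)^6 = +1


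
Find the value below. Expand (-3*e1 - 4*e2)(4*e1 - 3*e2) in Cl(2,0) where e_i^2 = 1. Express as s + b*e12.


Expand: (-3*e1 - 4*e2)(4*e1 - 3*e2)
= (-3)*4*e1e1 + (-3)*(-3)*e1e2 + (-4)*4*e2e1 + (-4)*(-3)*e2e2
Using e1^2 = e2^2 = 1, e2e1 = -e1e2:
Scalar part s = (-3)*4 + (-4)*(-3) = -12 + 12 = 0
Bivector part b = (-3)*(-3) - (-4)*4 = 9 - (-16) = 25
uv = 0 + 25*e12


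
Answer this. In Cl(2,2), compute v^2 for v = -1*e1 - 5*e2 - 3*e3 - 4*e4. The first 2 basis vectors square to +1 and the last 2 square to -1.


v^2 = sum of c_i^2 * e_i^2
Positive signature terms (e_i^2 = +1): (-1)^2 + (-5)^2 = 26
Negative signature terms (e_j^2 = -1): (-3)^2 + (-4)^2 = 25
v^2 = 26 - 25 = 1


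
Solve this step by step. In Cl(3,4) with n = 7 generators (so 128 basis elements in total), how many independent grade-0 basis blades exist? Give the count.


Number of grade-k basis blades in Cl(p,q) with n = p + q is C(n, k).
n = 3 + 4 = 7
C(7, 0) = 7! / (0! * 7!)
= 5040 / (1 * 5040)
= 1


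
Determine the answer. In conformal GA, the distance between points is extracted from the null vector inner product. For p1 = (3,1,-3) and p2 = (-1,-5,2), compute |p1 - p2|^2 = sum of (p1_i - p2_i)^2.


p1 - p2 = (4, 6, -5)
|p1 - p2|^2 = 4^2 + 6^2 + (-5)^2
= 16 + 36 + 25
= 77


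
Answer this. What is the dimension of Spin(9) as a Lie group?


Spin(n) double-covers SO(n); both have Lie algebra so(n) of dimension n(n-1)/2.
n = 9
n(n-1) = 9 * 8 = 72
dim Spin(9) = 72/2 = 36


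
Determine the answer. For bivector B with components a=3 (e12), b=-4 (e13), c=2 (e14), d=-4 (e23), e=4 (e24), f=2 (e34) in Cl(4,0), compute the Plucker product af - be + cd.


Plucker relation: af - be + cd
a*f = 3*2 = 6
b*e = (-4)*4 = -16
c*d = 2*(-4) = -8
af - be + cd = 6 - (-16) + (-8)
= 14


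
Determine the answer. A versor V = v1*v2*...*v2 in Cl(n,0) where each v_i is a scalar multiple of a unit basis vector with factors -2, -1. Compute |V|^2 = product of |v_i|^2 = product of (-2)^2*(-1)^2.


Each vector v_i has |v_i|^2 = s_i^2
Squared scales: (-2)^2 = 4, (-1)^2 = 1
|V|^2 = 4 * 1
= 4


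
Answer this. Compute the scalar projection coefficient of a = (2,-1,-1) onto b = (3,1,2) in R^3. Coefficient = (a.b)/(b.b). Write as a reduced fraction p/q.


Projection coefficient = (a . b) / (b . b)
a . b = 2*3 + (-1)*1 + (-1)*2
= 6 + (-1) + (-2) = 3
b . b = 3^2 + 1^2 + 2^2
= 9 + 1 + 4 = 14
Coefficient = 3/14
In lowest terms: 3/14


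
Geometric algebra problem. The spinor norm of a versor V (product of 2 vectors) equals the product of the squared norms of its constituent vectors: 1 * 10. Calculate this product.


Spinor norm N(V) = |v1|^2 * |v2|^2 * ... * |v2|^2
= 1 * 10
Running product: 1, 10
N(V) = 10


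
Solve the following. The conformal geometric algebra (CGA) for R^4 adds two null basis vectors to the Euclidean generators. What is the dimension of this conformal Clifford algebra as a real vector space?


The conformal model of R^4 uses Cl(5,1): the 4 Euclidean generators plus two extra orthogonal generators e+ (e+^2 = +1) and e- (e-^2 = -1), from which the null vectors e0, einf are built.
Number of generators m = 4 + 2 = 6.
dim Cl(p,q) = 2^m = 2^6 = 64


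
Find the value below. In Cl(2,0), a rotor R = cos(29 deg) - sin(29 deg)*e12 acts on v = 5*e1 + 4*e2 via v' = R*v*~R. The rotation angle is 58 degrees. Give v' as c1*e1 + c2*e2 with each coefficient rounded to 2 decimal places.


Rotor R = cos(29deg) - sin(29deg)*e12
Rotation angle theta = 2 * 29 = 58 degrees
v' = R*v*~R rotates v by theta.
cos(58deg) = 0.5299, sin(58deg) = 0.8480
v'_1 = 5*cos(58deg) - 4*sin(58deg)
= 5*0.5299 - 4*0.8480
= -0.74
v'_2 = 5*sin(58deg) + 4*cos(58deg)
= 5*0.8480 + 4*0.5299
= 6.36
v' = -0.74*e1 + 6.36*e2


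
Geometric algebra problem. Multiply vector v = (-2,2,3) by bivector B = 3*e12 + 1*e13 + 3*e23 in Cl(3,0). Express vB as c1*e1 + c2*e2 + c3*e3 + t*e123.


vB has grade-1 (vector) and grade-3 (trivector) parts: vB = (v _| B) + (v ^ B).
Vector part <vB>_1:
  e1: -v2*b12 - v3*b13 = -(2)*(3) - (3)*(1) = -9
  e2: v1*b12 - v3*b23 = (-2)*(3) - (3)*(3) = -15
  e3: v1*b13 + v2*b23 = (-2)*(1) + (2)*(3) = 4
Trivector part <vB>_3:
  e123: v1*b23 - v2*b13 + v3*b12 = (-2)*(3) - (2)*(1) + (3)*(3) = 1
vB = -9*e1 - 15*e2 + 4*e3 + 1*e123


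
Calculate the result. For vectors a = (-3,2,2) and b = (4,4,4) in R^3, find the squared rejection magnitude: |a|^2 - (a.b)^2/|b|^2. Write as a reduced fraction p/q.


|a|^2 = (-3)^2 + 2^2 + 2^2 = 17
|b|^2 = 4^2 + 4^2 + 4^2 = 48
a . b = (-3)*4 + 2*4 + 2*4 = 4
(a.b)^2 = 4^2 = 16
|rej|^2 = 17 - 16/48
= (816 - 16)/48
= 800/48
In lowest terms: 50/3


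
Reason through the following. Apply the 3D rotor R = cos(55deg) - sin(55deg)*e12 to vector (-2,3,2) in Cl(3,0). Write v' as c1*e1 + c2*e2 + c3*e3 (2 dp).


Rotor R = cos(55deg) - sin(55deg)*e12
Rotation angle theta = 2 * 55 = 110 degrees in the e12 plane (e1 -> e2).
The component perpendicular to the plane (e3) is invariant: v'_3 = v3 = 2.00
cos(110deg) = -0.3420, sin(110deg) = 0.9397
v'_1 = v1*cos(theta) - v2*sin(theta) = -2*(-0.3420) - 3*0.9397 = -2.14
v'_2 = v1*sin(theta) + v2*cos(theta) = -2*0.9397 + 3*(-0.3420) = -2.91
v' = -2.14*e1 - 2.91*e2 + 2.00*e3


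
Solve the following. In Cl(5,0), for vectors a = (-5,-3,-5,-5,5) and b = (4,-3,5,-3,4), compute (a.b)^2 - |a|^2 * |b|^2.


a . b = (-5)*4 + (-3)*(-3) + (-5)*5 + (-5)*(-3) + 5*4
= -20 + 9 + (-25) + 15 + 20 = -1
|a|^2 = (-5)^2 + (-3)^2 + (-5)^2 + (-5)^2 + 5^2 = 109
|b|^2 = 4^2 + (-3)^2 + 5^2 + (-3)^2 + 4^2 = 75
(a.b)^2 = (-1)^2 = 1
|a|^2 * |b|^2 = 109 * 75 = 8175
Result = 1 - 8175 = -8174


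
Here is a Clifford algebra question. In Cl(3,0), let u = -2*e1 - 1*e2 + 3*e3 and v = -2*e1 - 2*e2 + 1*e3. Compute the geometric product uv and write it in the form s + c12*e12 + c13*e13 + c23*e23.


In Cl(3,0): e_i^2 = 1, e_ie_j = -e_je_i for i != j.
Scalar part = u . v = (-2)*(-2) + (-1)*(-2) + 3*1
= 4 + 2 + 3 = 9
e12 coeff = (-2)*(-2) - (-1)*(-2) = 4 - 2 = 2
e13 coeff = (-2)*1 - 3*(-2) = -2 - (-6) = 4
e23 coeff = (-1)*1 - 3*(-2) = -1 - (-6) = 5
uv = 9 + 2*e12 + 4*e13 + 5*e23


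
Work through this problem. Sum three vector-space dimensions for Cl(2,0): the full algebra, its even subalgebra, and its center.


n = 2 + 0 = 2
Total dim = 2^2 = 4
Even subalgebra dim = 2^1 = 2
n is even, so center dim = 1
Sum = 4 + 2 + 1 = 7


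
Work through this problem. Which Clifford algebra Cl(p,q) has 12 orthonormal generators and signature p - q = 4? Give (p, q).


We need p + q = 12 and p - q = 4.
Adding: 2p = 12 + 4 = 16, so p = 8.
Then q = 12 - 8 = 4.
(p, q) = (8, 4)


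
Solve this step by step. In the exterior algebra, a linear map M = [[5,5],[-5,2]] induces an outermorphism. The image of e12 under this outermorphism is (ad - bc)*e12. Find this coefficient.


The outermorphism of a linear map f sends e1^e2 to f(e1)^f(e2).
f(e1) = 5*e1 - 5*e2
f(e2) = 5*e1 + 2*e2
f(e1) ^ f(e2) = (5*e1 - 5*e2) ^ (5*e1 + 2*e2)
= 5*2*e12 + (-5)*5*e21
= (10 - (-25))*e12
= 35*e12
Coefficient = 35


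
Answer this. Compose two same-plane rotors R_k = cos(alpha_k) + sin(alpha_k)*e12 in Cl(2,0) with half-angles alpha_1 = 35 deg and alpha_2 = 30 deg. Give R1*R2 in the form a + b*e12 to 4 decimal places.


Same-plane rotors commute and their half-angles add:
R1*R2 = cos(a1 + a2) + sin(a1 + a2)*e12.
a1 + a2 = 35 + 30 = 65 deg
cos(65 deg) = 0.4226
sin(65 deg) = 0.9063
R1*R2 = 0.4226 + 0.9063*e12


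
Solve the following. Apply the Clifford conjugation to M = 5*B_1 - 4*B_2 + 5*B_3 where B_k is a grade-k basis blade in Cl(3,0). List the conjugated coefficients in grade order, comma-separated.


Clifford conjugate sign for grade k: (-1)^(k(k+1)/2)
Grade 1: (-1)^(1*2/2) = (-1)^1 = -1, coeff 5 -> -5
Grade 2: (-1)^(2*3/2) = (-1)^3 = -1, coeff -4 -> 4
Grade 3: (-1)^(3*4/2) = (-1)^6 = 1, coeff 5 -> 5
Conjugated coefficients: -5, 4, 5


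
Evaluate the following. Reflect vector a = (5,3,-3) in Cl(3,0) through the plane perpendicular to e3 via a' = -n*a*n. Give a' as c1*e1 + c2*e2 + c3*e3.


Reflection formula: a' = -n*a*n, with n = e3 (unit vector, n^2 = 1).
For reflection through hyperplane perp to e3:
The component along e3 flips sign, others stay.
a = (5, 3, -3)
a' = (5, 3, 3)
a' = 5*e1 + 3*e2 + 3*e3


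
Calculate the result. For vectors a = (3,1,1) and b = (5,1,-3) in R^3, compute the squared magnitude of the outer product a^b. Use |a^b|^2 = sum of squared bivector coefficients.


a wedge b = (a1*b2 - a2*b1)*e12 + (a1*b3 - a3*b1)*e13 + (a2*b3 - a3*b2)*e23
e12 coeff: 3*1 - 1*5 = 3 - 5 = -2
e13 coeff: 3*(-3) - 1*5 = -9 - 5 = -14
e23 coeff: 1*(-3) - 1*1 = -3 - 1 = -4
|a wedge b|^2 = (-2)^2 + (-14)^2 + (-4)^2
= 4 + 196 + 16
= 216


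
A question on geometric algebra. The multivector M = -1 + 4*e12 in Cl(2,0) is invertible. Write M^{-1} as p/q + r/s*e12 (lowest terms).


M = -1 + 4*e12, where e12^2 = -1.
Since M commutes with its reverse ~M = a - b*e12, M * ~M = a^2 - b^2*e12^2 = a^2 + b^2.
So M^{-1} = ~M / (a^2 + b^2) = (a - b*e12)/(a^2 + b^2).
a^2 + b^2 = 1 + 16 = 17
Scalar part = -1/17 = -1/17
Bivector coeff = -4/17 = -4/17
M^{-1} = -1/17 - 4/17*e12


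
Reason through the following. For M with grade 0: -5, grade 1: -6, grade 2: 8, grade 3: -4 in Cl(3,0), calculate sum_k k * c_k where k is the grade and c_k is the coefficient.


Grade-weighted sum = sum of grade_k * coefficient_k
0*(-5) = 0
1*(-6) = -6
2*8 = 16
3*(-4) = -12
Total = 0 + (-6) + 16 + (-12) = -2


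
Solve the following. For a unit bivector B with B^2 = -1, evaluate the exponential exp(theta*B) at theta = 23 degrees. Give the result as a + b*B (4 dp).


For a unit bivector B with B^2 = -1, the exponential series gives
e^(theta*B) = cos(theta) + sin(theta)*B (the GA analogue of Euler's formula).
theta = 23 degrees = 0.401426 rad
cos(23 deg) = 0.9205
sin(23 deg) = 0.3907
exp(theta*B) = 0.9205 + 0.3907*B


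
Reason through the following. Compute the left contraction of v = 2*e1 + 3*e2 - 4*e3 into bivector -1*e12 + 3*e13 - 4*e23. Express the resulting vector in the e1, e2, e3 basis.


Left contraction v _| B = <vB>_1 (grade-1 part of the geometric product vB).
Using e1_|e12 = e2, e2_|e12 = -e1, e1_|e13 = e3, e3_|e13 = -e1, e2_|e23 = e3, e3_|e23 = -e2:
e1 coeff: -v2*b12 - v3*b13 = -(3)*(-1) - (-4)*(3) = 15
e2 coeff: v1*b12 - v3*b23 = (2)*(-1) - (-4)*(-4) = -18
e3 coeff: v1*b13 + v2*b23 = (2)*(3) + (3)*(-4) = -6
v _| B = 15*e1 - 18*e2 - 6*e3


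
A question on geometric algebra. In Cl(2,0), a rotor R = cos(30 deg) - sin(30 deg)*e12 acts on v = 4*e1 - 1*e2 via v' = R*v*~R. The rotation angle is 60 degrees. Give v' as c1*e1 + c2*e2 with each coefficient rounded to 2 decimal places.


Rotor R = cos(30deg) - sin(30deg)*e12
Rotation angle theta = 2 * 30 = 60 degrees
v' = R*v*~R rotates v by theta.
cos(60deg) = 0.5000, sin(60deg) = 0.8660
v'_1 = 4*cos(60deg) - (-1)*sin(60deg)
= 4*0.5000 - (-1)*0.8660
= 2.87
v'_2 = 4*sin(60deg) + (-1)*cos(60deg)
= 4*0.8660 + (-1)*0.5000
= 2.96
v' = 2.87*e1 + 2.96*e2


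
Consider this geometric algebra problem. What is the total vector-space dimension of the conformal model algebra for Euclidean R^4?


The conformal model of R^4 uses Cl(5,1): the 4 Euclidean generators plus two extra orthogonal generators e+ (e+^2 = +1) and e- (e-^2 = -1), from which the null vectors e0, einf are built.
Number of generators m = 4 + 2 = 6.
dim Cl(p,q) = 2^m = 2^6 = 64


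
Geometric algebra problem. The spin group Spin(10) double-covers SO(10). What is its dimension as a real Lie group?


Spin(n) double-covers SO(n); both have Lie algebra so(n) of dimension n(n-1)/2.
n = 10
n(n-1) = 10 * 9 = 90
dim Spin(10) = 90/2 = 45


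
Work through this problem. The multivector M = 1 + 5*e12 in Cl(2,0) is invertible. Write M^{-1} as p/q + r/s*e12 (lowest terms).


M = 1 + 5*e12, where e12^2 = -1.
Since M commutes with its reverse ~M = a - b*e12, M * ~M = a^2 - b^2*e12^2 = a^2 + b^2.
So M^{-1} = ~M / (a^2 + b^2) = (a - b*e12)/(a^2 + b^2).
a^2 + b^2 = 1 + 25 = 26
Scalar part = 1/26 = 1/26
Bivector coeff = -5/26 = -5/26
M^{-1} = 1/26 - 5/26*e12


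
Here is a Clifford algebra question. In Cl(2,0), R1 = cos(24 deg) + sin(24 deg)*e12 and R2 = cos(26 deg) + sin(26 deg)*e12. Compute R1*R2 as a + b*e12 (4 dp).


Same-plane rotors commute and their half-angles add:
R1*R2 = cos(a1 + a2) + sin(a1 + a2)*e12.
a1 + a2 = 24 + 26 = 50 deg
cos(50 deg) = 0.6428
sin(50 deg) = 0.7660
R1*R2 = 0.6428 + 0.7660*e12


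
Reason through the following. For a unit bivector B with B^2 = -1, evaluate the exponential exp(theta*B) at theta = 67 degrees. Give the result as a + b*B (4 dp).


For a unit bivector B with B^2 = -1, the exponential series gives
e^(theta*B) = cos(theta) + sin(theta)*B (the GA analogue of Euler's formula).
theta = 67 degrees = 1.169371 rad
cos(67 deg) = 0.3907
sin(67 deg) = 0.9205
exp(theta*B) = 0.3907 + 0.9205*B


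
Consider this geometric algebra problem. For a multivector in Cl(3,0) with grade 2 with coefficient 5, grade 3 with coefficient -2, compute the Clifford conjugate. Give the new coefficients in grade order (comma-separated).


Clifford conjugate sign for grade k: (-1)^(k(k+1)/2)
Grade 2: (-1)^(2*3/2) = (-1)^3 = -1, coeff 5 -> -5
Grade 3: (-1)^(3*4/2) = (-1)^6 = 1, coeff -2 -> -2
Conjugated coefficients: -5, -2


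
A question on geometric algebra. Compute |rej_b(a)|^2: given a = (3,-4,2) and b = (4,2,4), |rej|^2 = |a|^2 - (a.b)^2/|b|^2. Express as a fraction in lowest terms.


|a|^2 = 3^2 + (-4)^2 + 2^2 = 29
|b|^2 = 4^2 + 2^2 + 4^2 = 36
a . b = 3*4 + (-4)*2 + 2*4 = 12
(a.b)^2 = 12^2 = 144
|rej|^2 = 29 - 144/36
= (1044 - 144)/36
= 900/36
In lowest terms: 25/1


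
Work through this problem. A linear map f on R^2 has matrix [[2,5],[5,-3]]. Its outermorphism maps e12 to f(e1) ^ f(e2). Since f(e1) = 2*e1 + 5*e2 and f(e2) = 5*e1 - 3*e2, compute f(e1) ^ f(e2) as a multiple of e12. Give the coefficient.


The outermorphism of a linear map f sends e1^e2 to f(e1)^f(e2).
f(e1) = 2*e1 + 5*e2
f(e2) = 5*e1 - 3*e2
f(e1) ^ f(e2) = (2*e1 + 5*e2) ^ (5*e1 - 3*e2)
= 2*(-3)*e12 + 5*5*e21
= (-6 - 25)*e12
= -31*e12
Coefficient = -31


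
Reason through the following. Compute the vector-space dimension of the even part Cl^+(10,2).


Even subalgebra dimension = 2^(n-1)
n = 10 + 2 = 12
2^(12 - 1) = 2^11 = 2048
Verification: sum of C(12,k) for even k = 1 + 66 + 495 + 924 + 495 + 66 + 1 = 2048
Result = 2048


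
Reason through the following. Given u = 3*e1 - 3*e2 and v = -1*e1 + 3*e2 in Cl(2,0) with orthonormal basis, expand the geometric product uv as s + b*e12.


Expand: (3*e1 - 3*e2)(-1*e1 + 3*e2)
= 3*(-1)*e1e1 + 3*3*e1e2 + (-3)*(-1)*e2e1 + (-3)*3*e2e2
Using e1^2 = e2^2 = 1, e2e1 = -e1e2:
Scalar part s = 3*(-1) + (-3)*3 = -3 + (-9) = -12
Bivector part b = 3*3 - (-3)*(-1) = 9 - 3 = 6
uv = -12 + 6*e12


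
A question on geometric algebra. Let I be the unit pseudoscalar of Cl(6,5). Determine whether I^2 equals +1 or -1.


The pseudoscalar I = e1...e_n (product of all n generators) of Cl(p,q) satisfies I^2 = (-1)^(q + n(n-1)/2).
p = 6, q = 5, n = p + q = 11
n(n-1)/2 = 11 * 10 / 2 = 55
Exponent = q + n(n-1)/2 = 5 + 55 = 60
I^2 = (-1)^60 = +1


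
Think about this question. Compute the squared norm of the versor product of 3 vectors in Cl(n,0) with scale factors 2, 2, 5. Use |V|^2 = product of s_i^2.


Each vector v_i has |v_i|^2 = s_i^2
Squared scales: 2^2 = 4, 2^2 = 4, 5^2 = 25
|V|^2 = 4 * 4 * 25
= 400


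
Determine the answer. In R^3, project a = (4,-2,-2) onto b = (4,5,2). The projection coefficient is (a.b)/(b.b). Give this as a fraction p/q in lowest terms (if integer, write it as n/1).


Projection coefficient = (a . b) / (b . b)
a . b = 4*4 + (-2)*5 + (-2)*2
= 16 + (-10) + (-4) = 2
b . b = 4^2 + 5^2 + 2^2
= 16 + 25 + 4 = 45
Coefficient = 2/45
In lowest terms: 2/45


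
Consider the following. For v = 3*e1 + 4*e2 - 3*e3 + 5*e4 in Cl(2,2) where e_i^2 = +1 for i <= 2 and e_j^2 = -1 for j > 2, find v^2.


v^2 = sum of c_i^2 * e_i^2
Positive signature terms (e_i^2 = +1): 3^2 + 4^2 = 25
Negative signature terms (e_j^2 = -1): (-3)^2 + 5^2 = 34
v^2 = 25 - 34 = -9


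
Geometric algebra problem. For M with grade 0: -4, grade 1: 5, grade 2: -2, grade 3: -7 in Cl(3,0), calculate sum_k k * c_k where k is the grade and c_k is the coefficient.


Grade-weighted sum = sum of grade_k * coefficient_k
0*(-4) = 0
1*5 = 5
2*(-2) = -4
3*(-7) = -21
Total = 0 + 5 + (-4) + (-21) = -20


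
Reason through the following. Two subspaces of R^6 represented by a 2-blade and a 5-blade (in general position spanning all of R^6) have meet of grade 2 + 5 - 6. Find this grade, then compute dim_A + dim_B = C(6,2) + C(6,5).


Meet grade = grade(A) + grade(B) - n
= 2 + 5 - 6 = 1
C(6,2) = 15
C(6,5) = 6
dim_A + dim_B = 15 + 6 = 21


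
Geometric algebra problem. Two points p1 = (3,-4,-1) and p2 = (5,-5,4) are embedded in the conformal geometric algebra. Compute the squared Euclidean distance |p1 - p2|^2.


p1 - p2 = (-2, 1, -5)
|p1 - p2|^2 = (-2)^2 + 1^2 + (-5)^2
= 4 + 1 + 25
= 30


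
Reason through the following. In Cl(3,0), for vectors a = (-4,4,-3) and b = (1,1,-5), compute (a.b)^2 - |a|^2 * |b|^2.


a . b = (-4)*1 + 4*1 + (-3)*(-5)
= -4 + 4 + 15 = 15
|a|^2 = (-4)^2 + 4^2 + (-3)^2 = 41
|b|^2 = 1^2 + 1^2 + (-5)^2 = 27
(a.b)^2 = 15^2 = 225
|a|^2 * |b|^2 = 41 * 27 = 1107
Result = 225 - 1107 = -882


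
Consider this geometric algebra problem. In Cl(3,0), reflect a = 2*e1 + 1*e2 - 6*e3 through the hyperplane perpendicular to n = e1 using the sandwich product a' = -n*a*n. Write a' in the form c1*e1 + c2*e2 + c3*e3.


Reflection formula: a' = -n*a*n, with n = e1 (unit vector, n^2 = 1).
For reflection through hyperplane perp to e1:
The component along e1 flips sign, others stay.
a = (2, 1, -6)
a' = (-2, 1, -6)
a' = -2*e1 + 1*e2 - 6*e3


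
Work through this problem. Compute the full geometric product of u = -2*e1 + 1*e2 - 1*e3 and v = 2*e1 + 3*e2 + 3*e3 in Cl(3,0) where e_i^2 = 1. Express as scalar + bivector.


In Cl(3,0): e_i^2 = 1, e_ie_j = -e_je_i for i != j.
Scalar part = u . v = (-2)*2 + 1*3 + (-1)*3
= -4 + 3 + (-3) = -4
e12 coeff = (-2)*3 - 1*2 = -6 - 2 = -8
e13 coeff = (-2)*3 - (-1)*2 = -6 - (-2) = -4
e23 coeff = 1*3 - (-1)*3 = 3 - (-3) = 6
uv = -4 - 8*e12 - 4*e13 + 6*e23


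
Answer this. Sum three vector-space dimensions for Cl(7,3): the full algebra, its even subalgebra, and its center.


n = 7 + 3 = 10
Total dim = 2^10 = 1024
Even subalgebra dim = 2^9 = 512
n is even, so center dim = 1
Sum = 1024 + 512 + 1 = 1537


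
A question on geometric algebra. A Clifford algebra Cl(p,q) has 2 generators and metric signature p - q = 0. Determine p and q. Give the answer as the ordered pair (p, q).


We need p + q = 2 and p - q = 0.
Adding: 2p = 2 + 0 = 2, so p = 1.
Then q = 2 - 1 = 1.
(p, q) = (1, 1)


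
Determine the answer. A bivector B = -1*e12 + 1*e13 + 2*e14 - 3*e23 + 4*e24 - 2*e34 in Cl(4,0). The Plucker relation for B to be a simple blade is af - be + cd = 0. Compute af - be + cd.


Plucker relation: af - be + cd
a*f = (-1)*(-2) = 2
b*e = 1*4 = 4
c*d = 2*(-3) = -6
af - be + cd = 2 - 4 + (-6)
= -8


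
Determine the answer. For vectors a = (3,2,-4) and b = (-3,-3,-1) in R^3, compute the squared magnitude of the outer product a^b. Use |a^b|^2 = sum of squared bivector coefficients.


a wedge b = (a1*b2 - a2*b1)*e12 + (a1*b3 - a3*b1)*e13 + (a2*b3 - a3*b2)*e23
e12 coeff: 3*(-3) - 2*(-3) = -9 - (-6) = -3
e13 coeff: 3*(-1) - (-4)*(-3) = -3 - 12 = -15
e23 coeff: 2*(-1) - (-4)*(-3) = -2 - 12 = -14
|a wedge b|^2 = (-3)^2 + (-15)^2 + (-14)^2
= 9 + 225 + 196
= 430


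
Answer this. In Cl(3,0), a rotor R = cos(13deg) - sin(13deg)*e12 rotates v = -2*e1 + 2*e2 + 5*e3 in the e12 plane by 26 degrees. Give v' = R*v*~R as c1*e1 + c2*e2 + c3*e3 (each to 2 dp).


Rotor R = cos(13deg) - sin(13deg)*e12
Rotation angle theta = 2 * 13 = 26 degrees in the e12 plane (e1 -> e2).
The component perpendicular to the plane (e3) is invariant: v'_3 = v3 = 5.00
cos(26deg) = 0.8988, sin(26deg) = 0.4384
v'_1 = v1*cos(theta) - v2*sin(theta) = -2*0.8988 - 2*0.4384 = -2.67
v'_2 = v1*sin(theta) + v2*cos(theta) = -2*0.4384 + 2*0.8988 = 0.92
v' = -2.67*e1 + 0.92*e2 + 5.00*e3
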